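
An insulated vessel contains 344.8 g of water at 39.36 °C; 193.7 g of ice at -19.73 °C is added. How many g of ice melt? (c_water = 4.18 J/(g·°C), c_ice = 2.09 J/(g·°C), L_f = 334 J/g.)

m_melted ≈ 146 g

Cooling the water to 0 °C releases 344.8×4.18×39.36 = 56728 J.
Warming the ice to 0 °C takes 193.7×2.09×19.73 = 7987.4 J, leaving 48741 J for melting.
To melt every bit of ice: 193.7×334 = 64696 J.
Since 48741 < 64696 J, not all the ice melts; equilibrium is at 0 °C.
m_melted×334 = 48741  ⇒  m_melted ≈ 145.9 g.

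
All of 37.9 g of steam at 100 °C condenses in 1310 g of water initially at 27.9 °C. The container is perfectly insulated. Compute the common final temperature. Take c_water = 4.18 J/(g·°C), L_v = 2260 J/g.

T_f ≈ 45.1 °C

Taking heat into each body as positive, Σ m c ΔT = 0:
condense steam: −37.9·2260 = −85654
  condensed water 100 °C→T: 158.42(T − 100)
  original water: 5475.8(T − 27.9)
5634.2 T = 85654 + 15842 + 152775 = 254271
T ≈ 45.13 °C — below 100 °C, confirming all the steam condensed.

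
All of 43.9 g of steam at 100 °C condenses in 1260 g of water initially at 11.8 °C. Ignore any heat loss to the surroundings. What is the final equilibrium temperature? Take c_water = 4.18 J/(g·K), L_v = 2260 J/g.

T_f ≈ 33.0 °C

Heat gained plus heat lost sum to zero:
steam→water at 100 °C releases m L_v = 43.9×2260 = 99214
  condensate cools 100→T: 43.9×4.18×(T − 100) = 183.5(T − 100)
  water warms: 1260×4.18×(T − 11.8) = 5266.8(T − 11.8)
5450.3 T = 99214 + 18350 + 62148 = 179712
T ≈ 32.97 °C, under the boiling point, so the assumption holds.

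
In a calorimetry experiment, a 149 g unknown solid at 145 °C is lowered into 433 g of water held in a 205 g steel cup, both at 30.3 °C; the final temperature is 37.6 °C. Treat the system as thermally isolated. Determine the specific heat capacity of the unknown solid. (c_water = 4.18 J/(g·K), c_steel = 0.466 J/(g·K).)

c ≈ 0.869 J/(g·K)

Heat gained plus heat lost sum to zero:
149×c×(37.6 − 145) + 433×4.18×(37.6 − 30.3) + 205×0.466×(37.6 − 30.3) = 0
-16003 c = -13910
c = -13910/-16003 ≈ 0.8692 J/(g·K)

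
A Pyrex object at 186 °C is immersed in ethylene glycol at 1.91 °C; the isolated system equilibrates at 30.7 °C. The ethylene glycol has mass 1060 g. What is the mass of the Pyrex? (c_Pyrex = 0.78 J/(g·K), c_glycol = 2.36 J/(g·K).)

|Q_Pyrex| = |Q_glycol|:
m·0.78·(186 − 30.7) = 1060·2.36·(30.7 − 1.91)
121.13 m = 72021  ⇒  m ≈ 594.6 g

m ≈ 595 g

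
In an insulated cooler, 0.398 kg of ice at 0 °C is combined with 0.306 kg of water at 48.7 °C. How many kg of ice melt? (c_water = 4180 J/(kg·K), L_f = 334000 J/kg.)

m_melted ≈ 0.187 kg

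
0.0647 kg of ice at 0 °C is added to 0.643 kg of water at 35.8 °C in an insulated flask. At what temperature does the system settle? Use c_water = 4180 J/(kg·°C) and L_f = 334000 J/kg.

T_f ≈ 25.2 °C

Heat gained plus heat lost sum to zero:
latent heat to melt: 0.0647·334000 = 21610
  meltwater 0→T: 0.0647·4180·T = 270.45 T
  water: 2687.7(T − 35.8)
2958.2 T = 96221 − 21610 = 74611
T ≈ 25.22 °C — above 0 °C, consistent with complete melting.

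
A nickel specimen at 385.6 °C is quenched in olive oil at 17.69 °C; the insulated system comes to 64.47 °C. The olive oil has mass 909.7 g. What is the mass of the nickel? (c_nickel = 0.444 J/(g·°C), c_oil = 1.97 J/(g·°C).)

|Q_nickel| = |Q_oil|:
m·0.444·(385.6 − 64.47) = 909.7·1.97·(64.47 − 17.69)
142.58 m = 83835  ⇒  m ≈ 588 g

m ≈ 588 g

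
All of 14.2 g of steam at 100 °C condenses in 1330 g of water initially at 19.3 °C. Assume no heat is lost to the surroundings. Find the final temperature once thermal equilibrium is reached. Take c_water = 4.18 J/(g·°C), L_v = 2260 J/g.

Net heat exchanged in the isolated system is zero:
latent heat released on condensation: 14.2×2260 = 32092
  condensed water 100 °C→T: 59.36(T − 100)
  original water: 5559.4(T − 19.3)
5618.8 T = 32092 + 5935.6 + 107296 = 145324
T ≈ 25.86 °C — below 100 °C, confirming all the steam condensed.

T_f ≈ 25.9 °C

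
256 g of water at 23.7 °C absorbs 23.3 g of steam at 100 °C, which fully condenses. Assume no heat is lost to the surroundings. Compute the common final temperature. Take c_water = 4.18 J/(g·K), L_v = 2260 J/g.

T_f ≈ 75.2 °C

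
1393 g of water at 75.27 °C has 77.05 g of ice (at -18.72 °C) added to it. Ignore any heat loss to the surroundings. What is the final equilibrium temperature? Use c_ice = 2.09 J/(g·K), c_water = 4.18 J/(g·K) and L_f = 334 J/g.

T_f ≈ 66.6 °C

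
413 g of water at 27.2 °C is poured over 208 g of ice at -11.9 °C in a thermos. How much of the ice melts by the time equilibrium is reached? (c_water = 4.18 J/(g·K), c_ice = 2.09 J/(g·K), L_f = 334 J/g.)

m_melted ≈ 125 g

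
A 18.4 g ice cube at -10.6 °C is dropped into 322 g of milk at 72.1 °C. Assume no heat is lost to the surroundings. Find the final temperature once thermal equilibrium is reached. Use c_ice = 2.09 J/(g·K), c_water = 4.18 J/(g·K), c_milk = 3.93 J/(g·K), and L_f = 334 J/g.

T_f ≈ 63.1 °C

Conservation of energy gives ΣQ = 0:
ice -10.6→0 °C: 18.4×2.09×10.6 = 407.63; melt ice: 18.4×334 = 6145.6; warm the meltwater: 76.91 T; milk: 1265.5(T − 72.1)
1342.4 T = 91240 − 6553.2 = 84686
T ≈ 63.09 °C — above 0 °C, consistent with complete melting.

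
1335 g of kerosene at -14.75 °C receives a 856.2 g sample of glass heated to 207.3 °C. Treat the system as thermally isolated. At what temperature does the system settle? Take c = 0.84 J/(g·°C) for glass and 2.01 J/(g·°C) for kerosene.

Heat gained plus heat lost sum to zero:
856.2·0.84·(T − 207.3) + 1335·2.01·(T − (-14.75)) = 0
719.21(T − 207.3) + 2683.3(T − (-14.75)) = 0
3402.6 T = 109512
T = 109512/3402.6 ≈ 32.19 °C

T_f ≈ 32.2 °C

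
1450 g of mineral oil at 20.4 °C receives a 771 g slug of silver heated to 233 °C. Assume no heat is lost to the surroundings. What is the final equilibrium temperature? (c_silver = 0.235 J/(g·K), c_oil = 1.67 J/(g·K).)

T_f ≈ 35.2 °C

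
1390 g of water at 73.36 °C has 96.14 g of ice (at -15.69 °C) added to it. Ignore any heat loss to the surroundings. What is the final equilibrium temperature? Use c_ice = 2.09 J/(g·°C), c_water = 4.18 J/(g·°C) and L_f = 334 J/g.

T_f ≈ 62.9 °C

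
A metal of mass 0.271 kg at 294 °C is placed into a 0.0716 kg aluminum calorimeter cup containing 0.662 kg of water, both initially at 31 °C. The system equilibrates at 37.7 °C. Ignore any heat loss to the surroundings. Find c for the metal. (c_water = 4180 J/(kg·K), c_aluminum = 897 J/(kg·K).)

Setting the total heat transfer to zero:
0.271·c·(37.7 − 294) + 0.662·4180·(37.7 − 31) + 0.0716·897·(37.7 − 31) = 0
-69.46 c = -18970
c = -18970/-69.46 ≈ 273.1 J/(kg·K)

c ≈ 273 J/(kg·K)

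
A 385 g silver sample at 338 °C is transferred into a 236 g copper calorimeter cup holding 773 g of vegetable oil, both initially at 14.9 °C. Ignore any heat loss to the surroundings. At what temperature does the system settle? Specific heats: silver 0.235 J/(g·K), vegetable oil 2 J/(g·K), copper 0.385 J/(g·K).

T_f ≈ 31.8 °C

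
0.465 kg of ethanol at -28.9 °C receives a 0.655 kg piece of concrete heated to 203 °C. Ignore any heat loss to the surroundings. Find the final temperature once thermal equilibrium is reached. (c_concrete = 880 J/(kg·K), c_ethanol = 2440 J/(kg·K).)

T_f ≈ 49.2 °C

Set heat shed by the hot body equal to heat absorbed by the cold body:
0.655·880·(203 − T) = 0.465·2440·(T − (-28.9))
576.4(203 − T) = 1134.6(T − (-28.9))
1711 T = 84219  ⇒  T ≈ 49.22 °C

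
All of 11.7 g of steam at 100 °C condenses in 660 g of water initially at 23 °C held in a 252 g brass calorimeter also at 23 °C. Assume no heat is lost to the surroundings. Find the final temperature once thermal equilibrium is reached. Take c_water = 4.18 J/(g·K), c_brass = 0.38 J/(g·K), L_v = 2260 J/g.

Setting the total heat transfer to zero:
latent heat released on condensation: 11.7·2260 = 26442; condensate cools 100→T: 11.7·4.18·(T − 100) = 48.91(T − 100); original water: 2758.8(T − 23); cup: 95.76(T − 23)
2903.5 T = 26442 + 4890.6 + 65655 = 96987
T ≈ 33.40 °C, under the boiling point, so the assumption holds.

T_f ≈ 33.4 °C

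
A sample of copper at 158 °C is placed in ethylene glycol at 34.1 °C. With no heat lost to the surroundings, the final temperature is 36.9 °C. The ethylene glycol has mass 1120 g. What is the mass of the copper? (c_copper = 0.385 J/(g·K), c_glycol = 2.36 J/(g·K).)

|Q_copper| = |Q_glycol|:
m·0.385·(158 − 36.9) = 1120·2.36·(36.9 − 34.1)
46.62 m = 7401  ⇒  m ≈ 158.7 g

m ≈ 159 g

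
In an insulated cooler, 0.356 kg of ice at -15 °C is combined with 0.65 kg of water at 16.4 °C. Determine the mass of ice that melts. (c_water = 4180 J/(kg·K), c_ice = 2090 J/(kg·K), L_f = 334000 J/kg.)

m_melted ≈ 0.1 kg

Cooling the water to 0 °C releases 0.65×4180×16.4 = 44559 J.
Of that, 0.356×2090×15 = 11161 J goes to bring the ice to 0 °C, leaving 33398 J.
Fully melting the ice requires m_ice L_f = 0.356×334000 = 118904 J.
33398 J < 118904 J, so only part of the ice melts and the system sits at 0 °C.
m_melt = 33398 / L_f = 0.09999 kg.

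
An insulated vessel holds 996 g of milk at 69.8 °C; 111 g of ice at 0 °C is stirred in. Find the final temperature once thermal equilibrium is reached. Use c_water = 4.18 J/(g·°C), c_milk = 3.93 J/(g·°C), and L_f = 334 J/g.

T_f ≈ 53.9 °C

Setting the total heat transfer to zero:
melt ice: 111·334 = 37074
  warm the meltwater: 463.98 T
  milk: 3914.3(T − 69.8)
4378.3 T = 273217 − 37074 = 236143
T ≈ 53.94 °C — above 0 °C, consistent with complete melting.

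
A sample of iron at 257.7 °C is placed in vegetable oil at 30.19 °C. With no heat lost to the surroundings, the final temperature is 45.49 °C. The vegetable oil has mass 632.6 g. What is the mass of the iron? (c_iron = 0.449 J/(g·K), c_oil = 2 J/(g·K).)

m ≈ 203 g

Heat lost by the iron = heat gained by the oil:
m·0.449·(257.7 − 45.49) = 632.6·2·(45.49 − 30.19)
95.28 m = 19358  ⇒  m ≈ 203.2 g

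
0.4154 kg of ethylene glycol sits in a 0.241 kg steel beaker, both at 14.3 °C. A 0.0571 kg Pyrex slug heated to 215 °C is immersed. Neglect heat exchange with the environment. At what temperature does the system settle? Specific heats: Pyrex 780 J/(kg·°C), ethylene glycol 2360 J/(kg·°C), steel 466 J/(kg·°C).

Taking heat into each body as positive, Σ m c ΔT = 0:
0.0571·780·(T − 215) + 0.4154·2360·(T − 14.3) + 0.241·466·(T − 14.3) = 0
1137.2 T = 25201
T = 25201 / 1137.2 = 22.2 °C

T_f ≈ 22.2 °C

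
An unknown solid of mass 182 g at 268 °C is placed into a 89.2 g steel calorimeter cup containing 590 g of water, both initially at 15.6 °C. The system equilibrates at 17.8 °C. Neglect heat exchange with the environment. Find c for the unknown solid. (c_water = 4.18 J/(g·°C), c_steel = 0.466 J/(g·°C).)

c ≈ 0.121 J/(g·°C)

Setting the total heat transfer to zero:
182·c·(17.8 − 268) + 590·4.18·(17.8 − 15.6) + 89.2·0.466·(17.8 − 15.6) = 0
-45536 c = -5517.1
c = -5517.1/-45536 ≈ 0.1212 J/(g·°C)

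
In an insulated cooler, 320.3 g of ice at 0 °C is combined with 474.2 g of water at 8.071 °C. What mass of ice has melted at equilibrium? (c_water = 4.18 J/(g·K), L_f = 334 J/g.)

m_melted ≈ 47.9 g

Heat available from the water dropping to 0 °C: 474.2·4.18·8.071 = 15998 J.
Fully melting the ice requires m_ice L_f = 320.3·334 = 106980 J.
That's not enough to melt it all — equilibrium is at 0 °C with ice remaining.
m_melt = 15998 / L_f = 47.9 g.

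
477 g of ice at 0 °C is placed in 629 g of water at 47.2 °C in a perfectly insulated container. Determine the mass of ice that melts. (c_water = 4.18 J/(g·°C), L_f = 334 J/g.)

m_melted ≈ 372 g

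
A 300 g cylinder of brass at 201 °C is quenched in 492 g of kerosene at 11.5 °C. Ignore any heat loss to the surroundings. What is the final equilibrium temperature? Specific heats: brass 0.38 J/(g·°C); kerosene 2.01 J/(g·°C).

|Q_brass| = |Q_kerosene|:
300×0.38×(201 − T) = 492×2.01×(T − 11.5)
114(201 − T) = 988.92(T − 11.5)
1102.9 T = 34287  ⇒  T ≈ 31.09 °C

T_f ≈ 31.1 °C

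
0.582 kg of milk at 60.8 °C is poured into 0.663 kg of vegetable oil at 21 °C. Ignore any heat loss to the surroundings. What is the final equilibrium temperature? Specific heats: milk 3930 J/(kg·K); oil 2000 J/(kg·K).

T_f ≈ 46.2 °C

Net heat exchanged in the isolated system is zero:
0.582*3930*(T − 60.8) + 0.663*2000*(T − 21) = 0
3613.3 T = 166911
T = 166911 / 3613.3 = 46.2 °C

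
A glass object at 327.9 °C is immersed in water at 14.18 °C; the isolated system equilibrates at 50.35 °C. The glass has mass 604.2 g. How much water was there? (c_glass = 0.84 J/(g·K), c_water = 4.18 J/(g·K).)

m ≈ 932 g

|Q_glass| = |Q_water|:
604.2×0.84×(327.9 − 50.35) = m×4.18×(50.35 − 14.18)
151.19 m = 140864  ⇒  m ≈ 931.7 g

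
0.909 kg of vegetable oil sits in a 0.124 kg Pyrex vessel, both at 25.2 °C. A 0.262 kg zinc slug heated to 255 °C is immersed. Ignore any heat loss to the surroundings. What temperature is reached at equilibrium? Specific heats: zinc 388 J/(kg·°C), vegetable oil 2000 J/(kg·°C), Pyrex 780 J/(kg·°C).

T_f ≈ 36.8 °C

Energy conservation, ΣQ = 0:
0.262*388*(T − 255) + 0.909*2000*(T − 25.2) + 0.124*780*(T − 25.2) = 0
101.66(T − 255) + 1818(T − 25.2) + 96.72(T − 25.2) = 0
2016.4 T = 74173
T = 74173 / 2016.4 = 36.8 °C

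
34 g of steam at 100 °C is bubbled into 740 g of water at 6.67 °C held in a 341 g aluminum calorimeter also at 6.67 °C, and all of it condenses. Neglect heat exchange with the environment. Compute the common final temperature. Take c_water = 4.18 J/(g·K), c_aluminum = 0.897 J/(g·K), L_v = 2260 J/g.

T_f ≈ 32.1 °C

Energy balance with sensible and latent terms:
steam→water at 100 °C releases m L_v = 34×2260 = 76840; condensed water 100 °C→T: 142.12(T − 100); original water: 3093.2(T − 6.67); cup: 305.88(T − 6.67)
3541.2 T = 76840 + 14212 + 22672 = 113724
T ≈ 32.11 °C — below 100 °C, confirming all the steam condensed.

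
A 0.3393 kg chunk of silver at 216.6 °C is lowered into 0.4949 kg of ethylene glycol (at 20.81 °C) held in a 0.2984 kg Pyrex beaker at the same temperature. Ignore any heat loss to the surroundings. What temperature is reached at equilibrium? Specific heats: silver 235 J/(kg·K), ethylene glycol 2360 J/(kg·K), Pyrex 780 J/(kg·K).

Setting the total heat transfer to zero:
0.3393·235·(T − 216.6) + 0.4949·2360·(T − 20.81) + 0.2984·780·(T − 20.81) = 0
1480.5 T = 46420
T = 46420 / 1480.5 = 31.4 °C

T_f ≈ 31.4 °C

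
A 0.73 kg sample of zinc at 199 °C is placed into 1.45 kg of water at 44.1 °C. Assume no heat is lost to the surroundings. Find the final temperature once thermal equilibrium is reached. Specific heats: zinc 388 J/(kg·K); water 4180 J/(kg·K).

T_f ≈ 51.0 °C

Taking heat into each body as positive, Σ m c ΔT = 0:
0.73·388·(T − 199) + 1.45·4180·(T − 44.1) = 0
283.24(T − 199) + 6061(T − 44.1) = 0
(283.24 + 6061) T = 283.24·199 + 6061·44.1
T = 323655 / 6344.2 = 51 °C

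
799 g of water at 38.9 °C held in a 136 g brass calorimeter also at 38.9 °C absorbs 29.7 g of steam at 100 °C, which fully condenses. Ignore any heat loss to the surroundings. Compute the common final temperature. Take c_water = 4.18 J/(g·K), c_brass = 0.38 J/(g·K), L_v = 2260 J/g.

T_f ≈ 60.1 °C

Net heat exchanged in the isolated system is zero:
condense steam: −29.7·2260 = −67122; condensed water 100 °C→T: 124.15(T − 100); water warms: 799·4.18·(T − 38.9) = 3339.8(T − 38.9); cup: 51.68(T − 38.9)
3515.6 T = 67122 + 12415 + 131929 = 211466
T ≈ 60.15 °C — below 100 °C, confirming all the steam condensed.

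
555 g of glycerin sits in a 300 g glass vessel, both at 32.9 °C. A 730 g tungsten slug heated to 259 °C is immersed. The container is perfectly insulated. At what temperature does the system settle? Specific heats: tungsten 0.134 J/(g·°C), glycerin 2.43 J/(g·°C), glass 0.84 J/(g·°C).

Net heat exchanged in the isolated system is zero:
730×0.134×(T − 259) + 555×2.43×(T − 32.9) + 300×0.84×(T − 32.9) = 0
97.82(T − 259) + 1348.7(T − 32.9) + 252(T − 32.9) = 0
1698.5 T = 77997
T ≈ 45.92 °C

T_f ≈ 45.9 °C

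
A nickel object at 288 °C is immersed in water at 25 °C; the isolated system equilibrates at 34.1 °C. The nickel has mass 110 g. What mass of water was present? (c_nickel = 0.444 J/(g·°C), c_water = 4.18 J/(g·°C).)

m ≈ 326 g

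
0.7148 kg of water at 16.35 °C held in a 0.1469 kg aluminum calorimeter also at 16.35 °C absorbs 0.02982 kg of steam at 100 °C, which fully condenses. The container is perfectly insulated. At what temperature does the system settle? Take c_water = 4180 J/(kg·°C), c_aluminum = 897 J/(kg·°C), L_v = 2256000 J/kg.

T_f ≈ 40.3 °C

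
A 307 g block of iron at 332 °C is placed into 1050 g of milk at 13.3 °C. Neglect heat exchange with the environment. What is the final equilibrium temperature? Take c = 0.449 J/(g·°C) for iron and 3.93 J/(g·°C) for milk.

Heat lost by the iron equals heat gained by the milk:
307·0.449·(332 − T) = 1050·3.93·(T − 13.3)
137.84(332 − T) = 4126.5(T − 13.3)
4264.3 T = 100646  ⇒  T ≈ 23.60 °C

T_f ≈ 23.6 °C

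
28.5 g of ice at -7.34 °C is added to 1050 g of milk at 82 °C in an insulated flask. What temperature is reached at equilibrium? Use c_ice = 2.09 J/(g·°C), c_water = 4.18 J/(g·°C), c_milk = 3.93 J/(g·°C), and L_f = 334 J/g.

T_f ≈ 77.4 °C

Net heat exchanged in the isolated system is zero:
ice -7.34→0 °C: 28.5·2.09·7.34 = 437.21; fusion: m_ice L_f = 28.5·334 = 9519; warm the meltwater: 119.13 T; milk cools: 1050·3.93·(T − 82) = 4126.5(T − 82)
4245.6 T = 338373 − 9956.2 = 328417
T ≈ 77.35 °C. Since T > 0 °C, the all-ice-melts assumption holds.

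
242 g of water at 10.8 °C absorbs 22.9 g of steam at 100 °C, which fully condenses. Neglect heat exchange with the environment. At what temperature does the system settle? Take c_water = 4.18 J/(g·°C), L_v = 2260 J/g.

T_f ≈ 65.3 °C

Net heat exchanged in the isolated system is zero:
condense steam: −22.9×2260 = −51754
  condensate cools 100→T: 22.9×4.18×(T − 100) = 95.72(T − 100)
  water warms: 242×4.18×(T − 10.8) = 1011.6(T − 10.8)
1107.3 T = 51754 + 9572.2 + 10925 = 72251
T ≈ 65.25 °C — below 100 °C, confirming all the steam condensed.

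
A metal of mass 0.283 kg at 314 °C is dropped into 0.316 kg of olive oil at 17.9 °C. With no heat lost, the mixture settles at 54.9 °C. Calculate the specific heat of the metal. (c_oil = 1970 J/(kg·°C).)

c ≈ 314 J/(kg·°C)

m_s c (T_s − T_f) = m_oil c_oil (T_f − T_0):
0.283·c·(314 − 54.9) = 0.316·1970·(54.9 − 17.9)
73.33 c = 23033  ⇒  c ≈ 314.1 J/(kg·°C)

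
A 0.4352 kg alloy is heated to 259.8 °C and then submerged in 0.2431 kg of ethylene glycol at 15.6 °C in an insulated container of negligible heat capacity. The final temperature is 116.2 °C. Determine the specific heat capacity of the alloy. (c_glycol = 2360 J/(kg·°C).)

c ≈ 924 J/(kg·°C)

Heat gained plus heat lost sum to zero:
0.4352×c×(116.2 − 259.8) + 0.2431×2360×(116.2 − 15.6) = 0
-62.49 c = -57716
c = -57716/-62.49 ≈ 923.5 J/(kg·°C)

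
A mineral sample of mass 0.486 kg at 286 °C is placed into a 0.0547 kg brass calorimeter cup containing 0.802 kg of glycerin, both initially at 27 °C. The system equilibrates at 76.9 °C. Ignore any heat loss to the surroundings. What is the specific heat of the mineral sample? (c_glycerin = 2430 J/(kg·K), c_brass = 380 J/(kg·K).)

c ≈ 967 J/(kg·K)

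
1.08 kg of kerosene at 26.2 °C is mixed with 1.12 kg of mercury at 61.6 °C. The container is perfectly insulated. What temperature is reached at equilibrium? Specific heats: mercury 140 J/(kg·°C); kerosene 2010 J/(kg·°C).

Taking heat into each body as positive, Σ m c ΔT = 0:
1.12*140*(T − 61.6) + 1.08*2010*(T − 26.2) = 0
156.8(T − 61.6) + 2170.8(T − 26.2) = 0
2327.6 T = 66534
T = 66534 / 2327.6 = 28.6 °C

T_f ≈ 28.6 °C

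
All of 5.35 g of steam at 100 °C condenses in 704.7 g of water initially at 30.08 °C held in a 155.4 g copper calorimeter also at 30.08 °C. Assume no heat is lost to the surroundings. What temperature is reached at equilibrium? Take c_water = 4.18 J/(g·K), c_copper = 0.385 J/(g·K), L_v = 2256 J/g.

T_f ≈ 34.6 °C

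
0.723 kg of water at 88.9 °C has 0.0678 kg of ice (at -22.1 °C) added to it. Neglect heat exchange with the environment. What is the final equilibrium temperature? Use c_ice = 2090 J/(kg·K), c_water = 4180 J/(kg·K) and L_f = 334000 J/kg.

Let T be the final temperature. ΣQ_i = 0:
warm ice to 0 °C: 0.0678·2090·(0 − (-22.1)) = 3131.6
  latent heat to melt: 0.0678·334000 = 22645
  warm the meltwater: 283.4 T
  water cools: 0.723·4180·(T − 88.9) = 3022.1(T − 88.9)
3305.5 T = 268668 − 25777 = 242891
T ≈ 73.48 °C. Since T > 0 °C, the all-ice-melts assumption holds.

T_f ≈ 73.5 °C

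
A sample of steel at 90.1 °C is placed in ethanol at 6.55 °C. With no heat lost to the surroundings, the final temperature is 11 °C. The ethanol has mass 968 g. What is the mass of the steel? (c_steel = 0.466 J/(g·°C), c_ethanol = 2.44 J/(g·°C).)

m ≈ 285 g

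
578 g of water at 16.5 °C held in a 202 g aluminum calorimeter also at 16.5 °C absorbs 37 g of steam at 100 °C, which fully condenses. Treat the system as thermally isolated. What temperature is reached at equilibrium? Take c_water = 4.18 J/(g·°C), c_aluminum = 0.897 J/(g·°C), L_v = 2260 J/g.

Energy conservation, ΣQ = 0:
steam→water at 100 °C releases m L_v = 37×2260 = 83620
  condensate cools 100→T: 37×4.18×(T − 100) = 154.66(T − 100)
  water warms: 578×4.18×(T − 16.5) = 2416(T − 16.5)
  cup: 181.19(T − 16.5)
2751.9 T = 83620 + 15466 + 42854 = 141940
T ≈ 51.58 °C — below 100 °C, confirming all the steam condensed.

T_f ≈ 51.6 °C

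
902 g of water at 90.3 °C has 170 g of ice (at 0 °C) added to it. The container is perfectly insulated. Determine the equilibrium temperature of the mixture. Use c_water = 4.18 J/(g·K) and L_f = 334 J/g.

T_f ≈ 63.3 °C

Heat gained plus heat lost sum to zero:
latent heat to melt: 170×334 = 56780; meltwater 0→T: 170×4.18×T = 710.6 T; water: 3770.4(T − 90.3)
4481 T = 340464 − 56780 = 283684
T ≈ 63.31 °C — above 0 °C, consistent with complete melting.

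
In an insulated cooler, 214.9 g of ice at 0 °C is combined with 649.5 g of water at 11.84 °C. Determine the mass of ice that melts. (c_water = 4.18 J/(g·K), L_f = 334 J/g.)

Heat available from the water dropping to 0 °C: 649.5×4.18×11.84 = 32145 J.
Fully melting the ice requires m_ice L_f = 214.9×334 = 71777 J.
That's not enough to melt it all — equilibrium is at 0 °C with ice remaining.
Mass melted = 32145/334 ≈ 96.24 g.

m_melted ≈ 96.2 g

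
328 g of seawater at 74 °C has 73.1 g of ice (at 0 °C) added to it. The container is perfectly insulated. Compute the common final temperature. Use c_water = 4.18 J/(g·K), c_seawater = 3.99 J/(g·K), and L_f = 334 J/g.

T_f ≈ 44.9 °C

Setting the total heat transfer to zero:
fusion: m_ice L_f = 73.1·334 = 24415; meltwater 0→T: 73.1·4.18·T = 305.56 T; seawater: 1308.7(T − 74)
1614.3 T = 96845 − 24415 = 72430
T ≈ 44.87 °C (positive, so assuming full melt was valid).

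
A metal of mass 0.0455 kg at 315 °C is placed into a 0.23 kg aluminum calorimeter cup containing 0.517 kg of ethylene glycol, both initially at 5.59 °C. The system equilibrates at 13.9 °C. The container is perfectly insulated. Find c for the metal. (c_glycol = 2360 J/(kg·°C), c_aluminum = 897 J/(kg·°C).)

c ≈ 865 J/(kg·°C)

Energy conservation, ΣQ = 0:
0.0455×c×(13.9 − 315) + 0.517×2360×(13.9 − 5.59) + 0.23×897×(13.9 − 5.59) = 0
-13.7 c = -11854
c = -11854/-13.7 ≈ 865.2 J/(kg·°C)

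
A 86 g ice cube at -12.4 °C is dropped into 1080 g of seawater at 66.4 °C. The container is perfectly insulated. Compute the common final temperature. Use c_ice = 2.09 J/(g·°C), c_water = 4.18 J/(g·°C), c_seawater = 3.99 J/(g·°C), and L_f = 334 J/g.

Heat gained plus heat lost sum to zero:
ice -12.4→0 °C: 86×2.09×12.4 = 2228.8
  latent heat to melt: 86×334 = 28724
  warm the meltwater: 359.48 T
  seawater: 4309.2(T − 66.4)
4668.7 T = 286131 − 30953 = 255178
T ≈ 54.66 °C. Since T > 0 °C, the all-ice-melts assumption holds.

T_f ≈ 54.7 °C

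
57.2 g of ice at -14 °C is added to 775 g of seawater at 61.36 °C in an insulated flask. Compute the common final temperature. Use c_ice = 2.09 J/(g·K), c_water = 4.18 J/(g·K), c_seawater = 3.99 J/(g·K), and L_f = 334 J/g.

Conservation of energy gives ΣQ = 0:
ice -14→0 °C: 57.2·2.09·14 = 1673.7; latent heat to melt: 57.2·334 = 19105; warm the meltwater: 239.1 T; seawater: 3092.2(T − 61.36)
3331.3 T = 189740 − 20778 = 168962
T ≈ 50.72 °C (positive, so assuming full melt was valid).

T_f ≈ 50.7 °C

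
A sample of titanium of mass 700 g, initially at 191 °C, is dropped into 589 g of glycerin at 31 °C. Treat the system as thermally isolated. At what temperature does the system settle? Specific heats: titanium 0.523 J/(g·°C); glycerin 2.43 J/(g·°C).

T_f ≈ 63.6 °C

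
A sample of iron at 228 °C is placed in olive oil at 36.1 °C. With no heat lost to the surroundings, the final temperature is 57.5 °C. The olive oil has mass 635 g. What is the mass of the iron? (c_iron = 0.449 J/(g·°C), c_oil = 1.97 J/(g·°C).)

Net heat exchanged in the isolated system is zero:
m·0.449·(57.5 − 228) + 635·1.97·(57.5 − 36.1) = 0
-76.55 m = -26770
m = -26770/-76.55 ≈ 349.7 g

m ≈ 350 g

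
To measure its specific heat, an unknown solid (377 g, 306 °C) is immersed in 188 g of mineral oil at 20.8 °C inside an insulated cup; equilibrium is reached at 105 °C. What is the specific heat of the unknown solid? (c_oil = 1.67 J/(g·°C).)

c ≈ 0.349 J/(g·°C)

Heat gained plus heat lost sum to zero:
377·c·(105 − 306) + 188·1.67·(105 − 20.8) = 0
-75777 c = -26435
c = -26435/-75777 ≈ 0.3489 J/(g·°C)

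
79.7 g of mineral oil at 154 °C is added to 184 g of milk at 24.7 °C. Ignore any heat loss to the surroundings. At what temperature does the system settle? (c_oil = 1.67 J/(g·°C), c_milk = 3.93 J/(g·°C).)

T_f ≈ 44.8 °C

Heat gained plus heat lost sum to zero:
79.7*1.67*(T − 154) + 184*3.93*(T − 24.7) = 0
133.1(T − 154) + 723.12(T − 24.7) = 0
856.22 T = 38358
T = 38358/856.22 ≈ 44.80 °C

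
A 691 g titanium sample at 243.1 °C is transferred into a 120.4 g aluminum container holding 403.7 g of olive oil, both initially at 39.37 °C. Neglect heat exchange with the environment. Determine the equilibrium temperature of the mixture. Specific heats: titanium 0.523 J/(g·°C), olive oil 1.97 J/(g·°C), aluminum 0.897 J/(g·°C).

T_f ≈ 97.6 °C

Conservation of energy gives ΣQ = 0:
691×0.523×(T − 243.1) + 403.7×1.97×(T − 39.37) + 120.4×0.897×(T − 39.37) = 0
361.39(T − 243.1) + 795.29(T − 39.37) + 108(T − 39.37) = 0
(361.39 + 795.29 + 108) T = 361.39×243.1 + 795.29×39.37 + 108×39.37
T = 123417 / 1264.7 = 97.6 °C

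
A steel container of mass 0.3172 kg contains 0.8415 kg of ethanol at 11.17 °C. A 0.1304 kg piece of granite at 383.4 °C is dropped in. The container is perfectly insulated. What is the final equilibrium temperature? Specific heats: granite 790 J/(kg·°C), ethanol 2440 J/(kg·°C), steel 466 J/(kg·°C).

T_f ≈ 27.8 °C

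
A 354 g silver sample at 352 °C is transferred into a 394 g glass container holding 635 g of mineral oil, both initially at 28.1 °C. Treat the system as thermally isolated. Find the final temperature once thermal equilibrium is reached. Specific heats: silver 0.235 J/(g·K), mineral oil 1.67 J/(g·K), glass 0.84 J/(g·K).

T_f ≈ 46.4 °C

Taking heat into each body as positive, Σ m c ΔT = 0:
354·0.235·(T − 352) + 635·1.67·(T − 28.1) + 394·0.84·(T − 28.1) = 0
(83.19 + 1060.5 + 330.96) T = 83.19·352 + 1060.5·28.1 + 330.96·28.1
T = 68382/1474.6 ≈ 46.37 °C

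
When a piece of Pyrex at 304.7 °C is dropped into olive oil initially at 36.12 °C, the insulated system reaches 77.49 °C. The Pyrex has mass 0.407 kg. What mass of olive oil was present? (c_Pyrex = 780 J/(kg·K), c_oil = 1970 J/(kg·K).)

m ≈ 0.885 kg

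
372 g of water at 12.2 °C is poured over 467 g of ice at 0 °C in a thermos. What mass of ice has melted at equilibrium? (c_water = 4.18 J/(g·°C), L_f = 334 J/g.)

m_melted ≈ 56.8 g

Water can give up m c ΔT = 372×4.18×12.2 = 18971 J before reaching 0 °C.
Melting all 467 g of ice would need 467×334 = 155978 J.
18971 J < 155978 J, so only part of the ice melts and the system sits at 0 °C.
m_melt = 18971 / L_f = 56.8 g.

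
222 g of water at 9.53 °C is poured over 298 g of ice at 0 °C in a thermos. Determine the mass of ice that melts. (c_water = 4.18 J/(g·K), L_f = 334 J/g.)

Water can give up m c ΔT = 222×4.18×9.53 = 8843.5 J before reaching 0 °C.
Fully melting the ice requires m_ice L_f = 298×334 = 99532 J.
8843.5 J < 99532 J, so only part of the ice melts and the system sits at 0 °C.
m_melted×334 = 8843.5  ⇒  m_melted ≈ 26.48 g.

m_melted ≈ 26.5 g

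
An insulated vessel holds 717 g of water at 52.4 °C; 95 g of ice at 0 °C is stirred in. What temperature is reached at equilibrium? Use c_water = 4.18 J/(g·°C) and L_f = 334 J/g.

T_f ≈ 36.9 °C

Energy balance with sensible and latent terms:
melt ice: 95×334 = 31730
  meltwater 0→T: 95×4.18×T = 397.1 T
  water cools: 717×4.18×(T − 52.4) = 2997.1(T − 52.4)
3394.2 T = 157046 − 31730 = 125316
T ≈ 36.92 °C. Since T > 0 °C, the all-ice-melts assumption holds.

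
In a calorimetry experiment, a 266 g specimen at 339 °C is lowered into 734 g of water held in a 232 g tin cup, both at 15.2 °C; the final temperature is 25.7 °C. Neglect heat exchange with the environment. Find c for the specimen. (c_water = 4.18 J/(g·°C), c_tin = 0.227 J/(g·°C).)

Setting the total heat transfer to zero:
266·c·(25.7 − 339) + 734·4.18·(25.7 − 15.2) + 232·0.227·(25.7 − 15.2) = 0
-83338 c = -32768
c = -32768/-83338 ≈ 0.3932 J/(g·°C)

c ≈ 0.393 J/(g·°C)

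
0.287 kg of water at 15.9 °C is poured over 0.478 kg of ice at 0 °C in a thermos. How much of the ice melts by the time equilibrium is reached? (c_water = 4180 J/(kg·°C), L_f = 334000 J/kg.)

m_melted ≈ 0.0571 kg

Cooling the water to 0 °C releases 0.287·4180·15.9 = 19075 J.
To melt every bit of ice: 0.478·334000 = 159652 J.
That's not enough to melt it all — equilibrium is at 0 °C with ice remaining.
Mass melted = 19075/334000 ≈ 0.05711 kg.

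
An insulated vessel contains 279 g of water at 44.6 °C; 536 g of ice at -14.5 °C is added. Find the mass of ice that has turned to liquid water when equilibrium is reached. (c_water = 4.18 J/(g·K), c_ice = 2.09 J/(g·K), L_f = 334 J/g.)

m_melted ≈ 107 g

Water can give up m c ΔT = 279·4.18·44.6 = 52013 J before reaching 0 °C.
Of that, 536·2.09·14.5 = 16243 J goes to bring the ice to 0 °C, leaving 35770 J.
Melting all 536 g of ice would need 536·334 = 179024 J.
Since 35770 < 179024 J, not all the ice melts; equilibrium is at 0 °C.
m_melted·334 = 35770  ⇒  m_melted ≈ 107.1 g.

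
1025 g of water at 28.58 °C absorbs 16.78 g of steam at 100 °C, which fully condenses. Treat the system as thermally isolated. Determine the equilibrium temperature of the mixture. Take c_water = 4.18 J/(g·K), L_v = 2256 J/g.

Conservation of energy gives ΣQ = 0:
latent heat released on condensation: 16.78·2256 = 37856; condensed water 100 °C→T: 70.14(T − 100); original water: 4284.5(T − 28.58)
4354.6 T = 37856 + 7014 + 122451 = 167321
T ≈ 38.42 °C (< 100 °C, so full condensation is consistent).

T_f ≈ 38.4 °C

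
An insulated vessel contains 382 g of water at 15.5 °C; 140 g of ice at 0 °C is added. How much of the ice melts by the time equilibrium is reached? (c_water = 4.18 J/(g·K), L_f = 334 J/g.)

Water can give up m c ΔT = 382·4.18·15.5 = 24750 J before reaching 0 °C.
Melting all 140 g of ice would need 140·334 = 46760 J.
24750 J < 46760 J, so only part of the ice melts and the system sits at 0 °C.
m_melted·334 = 24750  ⇒  m_melted ≈ 74.1 g.

m_melted ≈ 74.1 g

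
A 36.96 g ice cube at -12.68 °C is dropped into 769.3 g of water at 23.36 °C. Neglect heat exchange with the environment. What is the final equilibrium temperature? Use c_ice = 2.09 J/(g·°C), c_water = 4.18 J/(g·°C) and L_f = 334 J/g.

T_f ≈ 18.3 °C

Net heat exchanged in the isolated system is zero:
ice -12.68→0 °C: 36.96×2.09×12.68 = 979.48; latent heat to melt: 36.96×334 = 12345; meltwater 0→T: 36.96×4.18×T = 154.49 T; water: 3215.7(T − 23.36)
3370.2 T = 75118 − 13324 = 61794
T ≈ 18.34 °C. Since T > 0 °C, the all-ice-melts assumption holds.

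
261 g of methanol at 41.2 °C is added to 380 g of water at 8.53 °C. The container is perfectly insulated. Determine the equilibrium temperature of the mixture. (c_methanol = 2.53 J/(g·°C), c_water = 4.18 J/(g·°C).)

T_f ≈ 18.1 °C

|Q_methanol| = |Q_water|:
261*2.53*(41.2 − T) = 380*4.18*(T − 8.53)
660.33(41.2 − T) = 1588.4(T − 8.53)
2248.7 T = 40755  ⇒  T ≈ 18.12 °C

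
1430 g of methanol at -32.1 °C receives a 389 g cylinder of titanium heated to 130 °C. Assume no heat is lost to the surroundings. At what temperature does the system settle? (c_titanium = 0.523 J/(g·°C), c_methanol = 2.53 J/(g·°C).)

T_f ≈ -23.5 °C

|Q_titanium| = |Q_methanol|:
389·0.523·(130 − T) = 1430·2.53·(T − (-32.1))
203.45(130 − T) = 3617.9(T − (-32.1))
3821.3 T = -89686  ⇒  T ≈ -23.47 °C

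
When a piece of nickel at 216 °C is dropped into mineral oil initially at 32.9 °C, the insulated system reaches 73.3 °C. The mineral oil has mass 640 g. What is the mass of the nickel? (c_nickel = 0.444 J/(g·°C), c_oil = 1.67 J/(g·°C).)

Heat lost by the nickel = heat gained by the oil:
m×0.444×(216 − 73.3) = 640×1.67×(73.3 − 32.9)
63.36 m = 43180  ⇒  m ≈ 681.5 g

m ≈ 682 g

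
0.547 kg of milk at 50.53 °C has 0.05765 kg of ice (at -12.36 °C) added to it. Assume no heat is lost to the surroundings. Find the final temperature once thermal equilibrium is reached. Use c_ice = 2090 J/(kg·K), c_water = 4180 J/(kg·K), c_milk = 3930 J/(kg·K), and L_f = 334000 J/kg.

Energy balance with sensible and latent terms:
ice -12.36→0 °C: 0.05765·2090·12.36 = 1489.2
  melt ice: 0.05765·334000 = 19255
  warm the meltwater: 240.98 T
  milk cools: 0.547·3930·(T − 50.53) = 2149.7(T − 50.53)
2390.7 T = 108625 − 20744 = 87881
T ≈ 36.76 °C. Since T > 0 °C, the all-ice-melts assumption holds.

T_f ≈ 36.8 °C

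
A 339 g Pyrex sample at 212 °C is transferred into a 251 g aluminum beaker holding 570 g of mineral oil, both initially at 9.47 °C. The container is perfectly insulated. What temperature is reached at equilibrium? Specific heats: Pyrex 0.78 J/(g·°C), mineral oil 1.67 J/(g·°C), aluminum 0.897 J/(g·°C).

Taking heat into each body as positive, Σ m c ΔT = 0:
339×0.78×(T − 212) + 570×1.67×(T − 9.47) + 251×0.897×(T − 9.47) = 0
264.42(T − 212) + 951.9(T − 9.47) + 225.15(T − 9.47) = 0
1441.5 T = 67204
T ≈ 46.62 °C

T_f ≈ 46.6 °C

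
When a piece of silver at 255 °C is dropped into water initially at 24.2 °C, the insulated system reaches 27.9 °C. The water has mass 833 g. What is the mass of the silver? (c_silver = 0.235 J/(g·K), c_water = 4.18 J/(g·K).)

m ≈ 241 g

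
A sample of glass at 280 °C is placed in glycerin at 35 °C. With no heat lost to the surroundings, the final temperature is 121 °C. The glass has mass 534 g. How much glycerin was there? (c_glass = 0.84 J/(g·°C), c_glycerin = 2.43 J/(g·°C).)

Heat lost by the glass = heat gained by the glycerin:
534·0.84·(280 − 121) = m·2.43·(121 − 35)
208.98 m = 71321  ⇒  m ≈ 341.3 g

m ≈ 341 g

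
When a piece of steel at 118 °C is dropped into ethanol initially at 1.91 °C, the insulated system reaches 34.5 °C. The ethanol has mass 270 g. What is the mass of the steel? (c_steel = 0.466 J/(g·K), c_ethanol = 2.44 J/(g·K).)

m ≈ 552 g

Heat lost by the steel = heat gained by the ethanol:
m×0.466×(118 − 34.5) = 270×2.44×(34.5 − 1.91)
38.91 m = 21470  ⇒  m ≈ 551.8 g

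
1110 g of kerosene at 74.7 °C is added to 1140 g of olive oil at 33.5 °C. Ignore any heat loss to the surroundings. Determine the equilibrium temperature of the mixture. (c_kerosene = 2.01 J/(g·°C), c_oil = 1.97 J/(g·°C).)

T_f ≈ 54.0 °C

Net heat exchanged in the isolated system is zero:
1110·2.01·(T − 74.7) + 1140·1.97·(T − 33.5) = 0
(2231.1 + 2245.8) T = 2231.1·74.7 + 2245.8·33.5
T = 241897 / 4476.9 = 54 °C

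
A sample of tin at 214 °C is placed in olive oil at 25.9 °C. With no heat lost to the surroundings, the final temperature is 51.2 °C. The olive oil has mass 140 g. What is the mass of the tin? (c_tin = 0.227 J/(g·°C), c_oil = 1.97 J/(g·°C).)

Taking heat into each body as positive, Σ m c ΔT = 0:
m·0.227·(51.2 − 214) + 140·1.97·(51.2 − 25.9) = 0
-36.96 m = -6977.7
m = -6977.7/-36.96 ≈ 188.8 g

m ≈ 189 g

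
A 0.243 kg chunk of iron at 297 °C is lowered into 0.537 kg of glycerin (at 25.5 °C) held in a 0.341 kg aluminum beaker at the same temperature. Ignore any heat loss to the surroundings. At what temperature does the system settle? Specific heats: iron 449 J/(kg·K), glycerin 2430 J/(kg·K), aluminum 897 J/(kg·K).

T_f is the heat-capacity-weighted average of the initial temperatures:
T_f = (109.11·297 + 1304.9·25.5 + 305.88·25.5) / (109.11 + 1304.9 + 305.88)
    = 73480 / 1719.9 ≈ 42.72 °C

T_f ≈ 42.7 °C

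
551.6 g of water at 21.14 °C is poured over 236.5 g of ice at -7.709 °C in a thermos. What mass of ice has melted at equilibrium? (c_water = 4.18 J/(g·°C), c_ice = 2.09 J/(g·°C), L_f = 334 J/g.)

m_melted ≈ 135 g

Heat available from the water dropping to 0 °C: 551.6·4.18·21.14 = 48742 J.
Of that, 236.5·2.09·7.709 = 3810.4 J goes to bring the ice to 0 °C, leaving 44932 J.
Melting all 236.5 g of ice would need 236.5·334 = 78991 J.
Since 44932 < 78991 J, not all the ice melts; equilibrium is at 0 °C.
m_melted·334 = 44932  ⇒  m_melted ≈ 134.5 g.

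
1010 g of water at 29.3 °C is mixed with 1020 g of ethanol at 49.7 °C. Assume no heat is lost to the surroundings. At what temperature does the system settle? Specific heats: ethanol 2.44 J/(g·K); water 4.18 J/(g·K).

T_f ≈ 36.9 °C

Net heat exchanged in the isolated system is zero:
1020×2.44×(T − 49.7) + 1010×4.18×(T − 29.3) = 0
(2488.8 + 4221.8) T = 2488.8×49.7 + 4221.8×29.3
T = 247392/6710.6 ≈ 36.87 °C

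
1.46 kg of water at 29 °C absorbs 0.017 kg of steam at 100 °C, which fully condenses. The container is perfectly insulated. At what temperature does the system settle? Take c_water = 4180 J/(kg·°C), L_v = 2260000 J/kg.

T_f ≈ 36.0 °C

Taking heat into each body as positive, Σ m c ΔT = 0:
latent heat released on condensation: 0.017·2260000 = 38420
  condensed water 100 °C→T: 71.06(T − 100)
  water warms: 1.46·4180·(T − 29) = 6102.8(T − 29)
6173.9 T = 38420 + 7106 + 176981 = 222507
T ≈ 36.04 °C, under the boiling point, so the assumption holds.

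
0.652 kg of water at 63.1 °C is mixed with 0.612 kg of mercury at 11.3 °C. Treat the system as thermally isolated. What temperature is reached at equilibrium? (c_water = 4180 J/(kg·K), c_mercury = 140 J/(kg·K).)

T_f ≈ 61.5 °C

T_f is the heat-capacity-weighted average of the initial temperatures:
T_f = (2725.4*63.1 + 85.68*11.3) / (2725.4 + 85.68)
    = 172938 / 2811 ≈ 61.52 °C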